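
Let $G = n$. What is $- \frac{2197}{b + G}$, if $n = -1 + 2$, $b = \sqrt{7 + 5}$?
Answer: $\frac{2197}{11} - \frac{4394 \sqrt{3}}{11} \approx -492.15$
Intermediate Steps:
$b = 2 \sqrt{3}$ ($b = \sqrt{12} = 2 \sqrt{3} \approx 3.4641$)
$n = 1$
$G = 1$
$- \frac{2197}{b + G} = - \frac{2197}{2 \sqrt{3} + 1} = - \frac{2197}{1 + 2 \sqrt{3}}$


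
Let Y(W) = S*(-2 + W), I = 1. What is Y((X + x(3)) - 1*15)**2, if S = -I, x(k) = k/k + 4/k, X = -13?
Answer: 6889/9 ≈ 765.44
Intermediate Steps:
x(k) = 1 + 4/k
S = -1 (S = -1*1 = -1)
Y(W) = 2 - W (Y(W) = -(-2 + W) = 2 - W)
Y((X + x(3)) - 1*15)**2 = (2 - ((-13 + (4 + 3)/3) - 1*15))**2 = (2 - ((-13 + (1/3)*7) - 15))**2 = (2 - ((-13 + 7/3) - 15))**2 = (2 - (-32/3 - 15))**2 = (2 - 1*(-77/3))**2 = (2 + 77/3)**2 = (83/3)**2 = 6889/9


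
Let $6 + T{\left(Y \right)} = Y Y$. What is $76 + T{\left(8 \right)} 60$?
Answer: $3556$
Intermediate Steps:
$T{\left(Y \right)} = -6 + Y^{2}$ ($T{\left(Y \right)} = -6 + Y Y = -6 + Y^{2}$)
$76 + T{\left(8 \right)} 60 = 76 + \left(-6 + 8^{2}\right) 60 = 76 + \left(-6 + 64\right) 60 = 76 + 58 \cdot 60 = 76 + 3480 = 3556$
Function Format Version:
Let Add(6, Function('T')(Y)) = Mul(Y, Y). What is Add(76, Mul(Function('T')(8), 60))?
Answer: 3556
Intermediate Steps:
Function('T')(Y) = Add(-6, Pow(Y, 2)) (Function('T')(Y) = Add(-6, Mul(Y, Y)) = Add(-6, Pow(Y, 2)))
Add(76, Mul(Function('T')(8), 60)) = Add(76, Mul(Add(-6, Pow(8, 2)), 60)) = Add(76, Mul(Add(-6, 64), 60)) = Add(76, Mul(58, 60)) = Add(76, 3480) = 3556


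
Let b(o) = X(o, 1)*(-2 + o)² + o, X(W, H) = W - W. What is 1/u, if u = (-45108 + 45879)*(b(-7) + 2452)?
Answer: 1/1885095 ≈ 5.3048e-7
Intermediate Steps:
X(W, H) = 0
b(o) = o (b(o) = 0*(-2 + o)² + o = 0 + o = o)
u = 1885095 (u = (-45108 + 45879)*(-7 + 2452) = 771*2445 = 1885095)
1/u = 1/1885095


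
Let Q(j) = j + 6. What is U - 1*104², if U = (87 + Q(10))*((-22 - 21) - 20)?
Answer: -17305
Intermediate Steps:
Q(j) = 6 + j
U = -6489 (U = (87 + (6 + 10))*((-22 - 21) - 20) = (87 + 16)*(-43 - 20) = 103*(-63) = -6489)
U - 1*104² = -6489 - 1*104² = -6489 - 1*10816 = -6489 - 10816 = -17305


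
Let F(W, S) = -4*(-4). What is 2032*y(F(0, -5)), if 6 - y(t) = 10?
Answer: -8128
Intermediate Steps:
F(W, S) = 16
y(t) = -4 (y(t) = 6 - 1*10 = 6 - 10 = -4)
2032*y(F(0, -5)) = 2032*(-4) = -8128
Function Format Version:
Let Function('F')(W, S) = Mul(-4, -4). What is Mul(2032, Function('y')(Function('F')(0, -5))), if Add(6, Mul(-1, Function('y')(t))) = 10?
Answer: -8128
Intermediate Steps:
Function('F')(W, S) = 16
Function('y')(t) = -4 (Function('y')(t) = Add(6, Mul(-1, 10)) = Add(6, -10) = -4)
Mul(2032, Function('y')(Function('F')(0, -5))) = Mul(2032, -4) = -8128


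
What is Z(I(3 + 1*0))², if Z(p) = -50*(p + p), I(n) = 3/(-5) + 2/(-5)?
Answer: 10000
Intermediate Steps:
I(n) = -1 (I(n) = 3*(-⅕) + 2*(-⅕) = -⅗ - ⅖ = -1)
Z(p) = -100*p
Z(I(3 + 1*0))² = (-100*(-1))² = 100² = 10000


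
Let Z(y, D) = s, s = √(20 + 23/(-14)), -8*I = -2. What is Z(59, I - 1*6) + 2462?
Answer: 2462 + √3598/14 ≈ 2466.3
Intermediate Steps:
I = ¼ (I = -⅛*(-2) = ¼ ≈ 0.25000)
s = √3598/14 (s = √(20 + 23*(-1/14)) = √(20 - 23/14) = √(257/14) = √3598/14 ≈ 4.2845)
Z(y, D) = √3598/14
Z(59, I - 1*6) + 2462 = √3598/14 + 2462 = 2462 + √3598/14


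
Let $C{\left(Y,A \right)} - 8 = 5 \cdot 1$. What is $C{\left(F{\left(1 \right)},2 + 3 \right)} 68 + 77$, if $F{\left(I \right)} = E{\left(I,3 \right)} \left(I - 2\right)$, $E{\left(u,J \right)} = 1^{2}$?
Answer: $961$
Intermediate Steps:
$E{\left(u,J \right)} = 1$
$F{\left(I \right)} = -2 + I$ ($F{\left(I \right)} = 1 \left(I - 2\right) = 1 \left(-2 + I\right) = -2 + I$)
$C{\left(Y,A \right)} = 13$ ($C{\left(Y,A \right)} = 8 + 5 \cdot 1 = 8 + 5 = 13$)
$C{\left(F{\left(1 \right)},2 + 3 \right)} 68 + 77 = 13 \cdot 68 + 77 = 884 + 77 = 961$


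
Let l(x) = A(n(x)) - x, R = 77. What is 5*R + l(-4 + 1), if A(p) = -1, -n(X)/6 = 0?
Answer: 387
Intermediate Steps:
n(X) = 0 (n(X) = -6*0 = 0)
l(x) = -1 - x
5*R + l(-4 + 1) = 5*77 + (-1 - (-4 + 1)) = 385 + (-1 - 1*(-3)) = 385 + (-1 + 3) = 385 + 2 = 387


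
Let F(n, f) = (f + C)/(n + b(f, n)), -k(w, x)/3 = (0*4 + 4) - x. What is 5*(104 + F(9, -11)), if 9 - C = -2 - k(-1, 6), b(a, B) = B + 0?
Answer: 1565/3 ≈ 521.67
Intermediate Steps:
b(a, B) = B
k(w, x) = -12 + 3*x (k(w, x) = -3*((0*4 + 4) - x) = -3*((0 + 4) - x) = -3*(4 - x) = -12 + 3*x)
C = 17 (C = 9 - (-2 - (-12 + 3*6)) = 9 - (-2 - (-12 + 18)) = 9 - (-2 - 1*6) = 9 - (-2 - 6) = 9 - 1*(-8) = 9 + 8 = 17)
F(n, f) = (17 + f)/(2*n) (F(n, f) = (f + 17)/(n + n) = (17 + f)/((2*n)) = (17 + f)*(1/(2*n)) = (17 + f)/(2*n))
5*(104 + F(9, -11)) = 5*(104 + (½)*(17 - 11)/9) = 5*(104 + (½)*(⅑)*6) = 5*(104 + ⅓) = 5*(313/3) = 1565/3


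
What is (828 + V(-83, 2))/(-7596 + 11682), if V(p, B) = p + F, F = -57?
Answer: 344/2043 ≈ 0.16838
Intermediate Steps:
V(p, B) = -57 + p (V(p, B) = p - 57 = -57 + p)
(828 + V(-83, 2))/(-7596 + 11682) = (828 + (-57 - 83))/(-7596 + 11682) = (828 - 140)/4086 = 688*(1/4086) = 344/2043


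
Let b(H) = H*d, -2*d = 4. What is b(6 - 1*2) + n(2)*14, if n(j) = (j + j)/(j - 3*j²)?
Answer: -68/5 ≈ -13.600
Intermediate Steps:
n(j) = 2*j/(j - 3*j²) (n(j) = (2*j)/(j - 3*j²) = 2*j/(j - 3*j²))
d = -2 (d = -½*4 = -2)
b(H) = -2*H (b(H) = H*(-2) = -2*H)
b(6 - 1*2) + n(2)*14 = -2*(6 - 1*2) - 2/(-1 + 3*2)*14 = -2*(6 - 2) - 2/(-1 + 6)*14 = -2*4 - 2/5*14 = -8 - 2*⅕*14 = -8 - ⅖*14 = -8 - 28/5 = -68/5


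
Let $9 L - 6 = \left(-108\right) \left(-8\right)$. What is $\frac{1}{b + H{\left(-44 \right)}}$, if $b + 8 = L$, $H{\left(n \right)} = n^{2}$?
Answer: $\frac{3}{6074} \approx 0.00049391$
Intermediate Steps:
$L = \frac{290}{3}$ ($L = \frac{2}{3} + \frac{\left(-108\right) \left(-8\right)}{9} = \frac{2}{3} + \frac{1}{9} \cdot 864 = \frac{2}{3} + 96 = \frac{290}{3} \approx 96.667$)
$b = \frac{266}{3}$ ($b = -8 + \frac{290}{3} = \frac{266}{3} \approx 88.667$)
$\frac{1}{b + H{\left(-44 \right)}} = \frac{1}{\frac{266}{3} + \left(-44\right)^{2}} = \frac{1}{\frac{266}{3} + 1936} = \frac{1}{\frac{6074}{3}} = \frac{3}{6074}$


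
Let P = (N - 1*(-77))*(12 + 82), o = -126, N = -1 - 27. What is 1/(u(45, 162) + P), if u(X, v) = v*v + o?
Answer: 1/30724 ≈ 3.2548e-5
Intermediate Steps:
N = -28
u(X, v) = -126 + v² (u(X, v) = v*v - 126 = v² - 126 = -126 + v²)
P = 4606 (P = (-28 - 1*(-77))*(12 + 82) = (-28 + 77)*94 = 49*94 = 4606)
1/(u(45, 162) + P) = 1/((-126 + 162²) + 4606) = 1/((-126 + 26244) + 4606) = 1/(26118 + 4606) = 1/30724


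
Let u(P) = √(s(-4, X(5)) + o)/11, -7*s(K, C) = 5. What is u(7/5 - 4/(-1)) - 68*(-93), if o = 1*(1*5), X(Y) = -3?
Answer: 6324 + √210/77 ≈ 6324.2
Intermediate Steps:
o = 5 (o = 1*5 = 5)
s(K, C) = -5/7 (s(K, C) = -⅐*5 = -5/7)
u(P) = √210/77 (u(P) = √(-5/7 + 5)/11 = √(30/7)*(1/11) = (√210/7)*(1/11) = √210/77)
u(7/5 - 4/(-1)) - 68*(-93) = √210/77 - 68*(-93) = √210/77 + 6324 = 6324 + √210/77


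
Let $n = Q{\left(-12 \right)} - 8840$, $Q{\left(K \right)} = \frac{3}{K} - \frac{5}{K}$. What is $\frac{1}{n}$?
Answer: $- \frac{6}{53039} \approx -0.00011312$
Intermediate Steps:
$Q{\left(K \right)} = - \frac{2}{K}$
$n = - \frac{53039}{6}$ ($n = - \frac{2}{-12} - 8840 = \left(-2\right) \left(- \frac{1}{12}\right) - 8840 = \frac{1}{6} - 8840 = - \frac{53039}{6} \approx -8839.8$)
$\frac{1}{n} = \frac{1}{- \frac{53039}{6}} = - \frac{6}{53039}$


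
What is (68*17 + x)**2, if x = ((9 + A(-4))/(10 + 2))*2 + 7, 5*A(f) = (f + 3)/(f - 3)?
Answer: 14950686529/11025 ≈ 1.3561e+6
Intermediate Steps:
A(f) = (3 + f)/(5*(-3 + f)) (A(f) = ((f + 3)/(f - 3))/5 = ((3 + f)/(-3 + f))/5 = (3 + f)/(5*(-3 + f)))
x = 893/105 (x = ((9 + (3 - 4)/(5*(-3 - 4)))/(10 + 2))*2 + 7 = ((9 + (1/5)*(-1)/(-7))/12)*2 + 7 = ((9 + (1/5)*(-1/7)*(-1))*(1/12))*2 + 7 = ((9 + 1/35)*(1/12))*2 + 7 = ((316/35)*(1/12))*2 + 7 = (79/105)*2 + 7 = 158/105 + 7 = 893/105 ≈ 8.5048)
(68*17 + x)**2 = (68*17 + 893/105)**2 = (1156 + 893/105)**2 = (122273/105)**2 = 14950686529/11025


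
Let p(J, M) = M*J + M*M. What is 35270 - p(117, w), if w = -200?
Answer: 18670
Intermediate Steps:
p(J, M) = M² + J*M (p(J, M) = J*M + M² = M² + J*M)
35270 - p(117, w) = 35270 - (-200)*(117 - 200) = 35270 - (-200)*(-83) = 35270 - 1*16600 = 35270 - 16600 = 18670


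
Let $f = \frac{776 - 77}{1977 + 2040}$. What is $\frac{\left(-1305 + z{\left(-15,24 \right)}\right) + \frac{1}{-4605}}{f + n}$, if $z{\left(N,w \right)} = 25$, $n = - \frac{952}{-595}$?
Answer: $- \frac{7892602939}{10938717} \approx -721.53$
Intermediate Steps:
$n = \frac{8}{5}$ ($n = \left(-952\right) \left(- \frac{1}{595}\right) = \frac{8}{5} \approx 1.6$)
$f = \frac{233}{1339}$ ($f = \frac{699}{4017} = 699 \cdot \frac{1}{4017} = \frac{233}{1339} \approx 0.17401$)
$\frac{\left(-1305 + z{\left(-15,24 \right)}\right) + \frac{1}{-4605}}{f + n} = \frac{\left(-1305 + 25\right) + \frac{1}{-4605}}{\frac{233}{1339} + \frac{8}{5}} = \frac{-1280 - \frac{1}{4605}}{\frac{11877}{6695}} = \left(- \frac{5894401}{4605}\right) \frac{6695}{11877} = - \frac{7892602939}{10938717}$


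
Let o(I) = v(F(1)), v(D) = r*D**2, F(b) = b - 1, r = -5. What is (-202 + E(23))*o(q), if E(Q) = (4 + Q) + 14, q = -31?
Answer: 0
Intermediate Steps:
F(b) = -1 + b
v(D) = -5*D**2
o(I) = 0 (o(I) = -5*(-1 + 1)**2 = -5*0**2 = -5*0 = 0)
E(Q) = 18 + Q
(-202 + E(23))*o(q) = (-202 + (18 + 23))*0 = (-202 + 41)*0 = -161*0 = 0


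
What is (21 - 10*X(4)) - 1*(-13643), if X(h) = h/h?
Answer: 13654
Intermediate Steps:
X(h) = 1
(21 - 10*X(4)) - 1*(-13643) = (21 - 10*1) - 1*(-13643) = (21 - 10) + 13643 = 11 + 13643 = 13654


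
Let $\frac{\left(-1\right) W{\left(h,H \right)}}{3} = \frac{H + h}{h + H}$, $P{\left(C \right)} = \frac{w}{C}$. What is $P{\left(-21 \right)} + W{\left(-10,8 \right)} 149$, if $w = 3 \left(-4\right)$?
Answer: $- \frac{3125}{7} \approx -446.43$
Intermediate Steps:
$w = -12$
$P{\left(C \right)} = - \frac{12}{C}$
$W{\left(h,H \right)} = -3$ ($W{\left(h,H \right)} = - 3 \frac{H + h}{h + H} = - 3 \frac{H + h}{H + h} = \left(-3\right) 1 = -3$)
$P{\left(-21 \right)} + W{\left(-10,8 \right)} 149 = - \frac{12}{-21} - 447 = \left(-12\right) \left(- \frac{1}{21}\right) - 447 = \frac{4}{7} - 447 = - \frac{3125}{7}$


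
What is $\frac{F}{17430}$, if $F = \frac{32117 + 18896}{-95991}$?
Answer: $- \frac{51013}{1673123130} \approx -3.049 \cdot 10^{-5}$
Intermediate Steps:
$F = - \frac{51013}{95991}$ ($F = 51013 \left(- \frac{1}{95991}\right) = - \frac{51013}{95991} \approx -0.53144$)
$\frac{F}{17430} = - \frac{51013}{95991 \cdot 17430} = \left(- \frac{51013}{95991}\right) \frac{1}{17430} = - \frac{51013}{1673123130}$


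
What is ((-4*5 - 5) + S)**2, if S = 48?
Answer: 529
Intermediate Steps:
((-4*5 - 5) + S)**2 = ((-4*5 - 5) + 48)**2 = ((-20 - 5) + 48)**2 = (-25 + 48)**2 = 23**2 = 529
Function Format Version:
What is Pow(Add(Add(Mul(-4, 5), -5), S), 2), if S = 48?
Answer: 529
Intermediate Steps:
Pow(Add(Add(Mul(-4, 5), -5), S), 2) = Pow(Add(Add(Mul(-4, 5), -5), 48), 2) = Pow(Add(Add(-20, -5), 48), 2) = Pow(Add(-25, 48), 2) = Pow(23, 2) = 529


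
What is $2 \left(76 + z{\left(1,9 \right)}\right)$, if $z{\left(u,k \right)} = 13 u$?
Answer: $178$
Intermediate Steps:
$2 \left(76 + z{\left(1,9 \right)}\right) = 2 \left(76 + 13 \cdot 1\right) = 2 \left(76 + 13\right) = 2 \cdot 89 = 178$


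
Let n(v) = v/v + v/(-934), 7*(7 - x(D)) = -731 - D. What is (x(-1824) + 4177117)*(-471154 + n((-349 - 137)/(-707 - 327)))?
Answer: -950299528593389025/482878 ≈ -1.9680e+12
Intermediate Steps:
x(D) = 780/7 + D/7 (x(D) = 7 - (-731 - D)/7 = 7 + (731/7 + D/7) = 780/7 + D/7)
n(v) = 1 - v/934 (n(v) = 1 + v*(-1/934) = 1 - v/934)
(x(-1824) + 4177117)*(-471154 + n((-349 - 137)/(-707 - 327))) = ((780/7 + (⅐)*(-1824)) + 4177117)*(-471154 + (1 - (-349 - 137)/(934*(-707 - 327)))) = ((780/7 - 1824/7) + 4177117)*(-471154 + (1 - (-243)/(467*(-1034)))) = (-1044/7 + 4177117)*(-471154 + (1 - (-243)*(-1)/(467*1034))) = 29238775*(-471154 + (1 - 1/934*243/517))/7 = 29238775*(-471154 + (1 - 243/482878))/7 = 29238775*(-471154 + 482635/482878)/7 = (29238775/7)*(-227509418577/482878) = -950299528593389025/482878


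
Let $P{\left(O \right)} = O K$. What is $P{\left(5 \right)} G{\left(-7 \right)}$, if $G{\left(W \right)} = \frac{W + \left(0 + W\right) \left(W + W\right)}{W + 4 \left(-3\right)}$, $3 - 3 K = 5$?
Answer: $\frac{910}{57} \approx 15.965$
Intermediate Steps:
$K = - \frac{2}{3}$ ($K = 1 - \frac{5}{3} = - \frac{2}{3} \approx -0.66667$)
$P{\left(O \right)} = - \frac{2 O}{3}$ ($P{\left(O \right)} = O \left(- \frac{2}{3}\right) = - \frac{2 O}{3}$)
$G{\left(W \right)} = \frac{W + 2 W^{2}}{-12 + W}$ ($G{\left(W \right)} = \frac{W + W 2 W}{W - 12} = \frac{W + 2 W^{2}}{-12 + W}$)
$P{\left(5 \right)} G{\left(-7 \right)} = \left(- \frac{2}{3}\right) 5 \left(- \frac{7 \left(1 + 2 \left(-7\right)\right)}{-12 - 7}\right) = - \frac{10 \left(- \frac{7 \left(1 - 14\right)}{-19}\right)}{3} = - \frac{10 \left(\left(-7\right) \left(- \frac{1}{19}\right) \left(-13\right)\right)}{3} = \left(- \frac{10}{3}\right) \left(- \frac{91}{19}\right) = \frac{910}{57}$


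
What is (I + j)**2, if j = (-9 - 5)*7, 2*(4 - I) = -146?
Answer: 441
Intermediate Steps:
I = 77 (I = 4 - 1/2*(-146) = 4 + 73 = 77)
j = -98 (j = -14*7 = -98)
(I + j)**2 = (77 - 98)**2 = (-21)**2 = 441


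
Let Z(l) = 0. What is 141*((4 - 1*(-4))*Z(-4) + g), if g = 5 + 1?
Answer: 846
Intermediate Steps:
g = 6
141*((4 - 1*(-4))*Z(-4) + g) = 141*((4 - 1*(-4))*0 + 6) = 141*((4 + 4)*0 + 6) = 141*(8*0 + 6) = 141*(0 + 6) = 141*6 = 846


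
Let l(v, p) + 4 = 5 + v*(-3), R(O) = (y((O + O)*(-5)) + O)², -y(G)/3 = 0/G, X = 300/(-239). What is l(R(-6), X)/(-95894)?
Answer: 107/95894 ≈ 0.0011158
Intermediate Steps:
X = -300/239 (X = 300*(-1/239) = -300/239 ≈ -1.2552)
y(G) = 0 (y(G) = -0/G = -3*0 = 0)
R(O) = O² (R(O) = (0 + O)² = O²)
l(v, p) = 1 - 3*v (l(v, p) = -4 + (5 + v*(-3)) = -4 + (5 - 3*v) = 1 - 3*v)
l(R(-6), X)/(-95894) = (1 - 3*(-6)²)/(-95894) = (1 - 3*36)*(-1/95894) = (1 - 108)*(-1/95894) = -107*(-1/95894) = 107/95894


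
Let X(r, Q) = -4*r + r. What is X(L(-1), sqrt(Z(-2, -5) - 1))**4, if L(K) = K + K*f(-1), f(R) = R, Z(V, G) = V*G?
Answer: 0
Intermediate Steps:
Z(V, G) = G*V
L(K) = 0 (L(K) = K + K*(-1) = K - K = 0)
X(r, Q) = -3*r
X(L(-1), sqrt(Z(-2, -5) - 1))**4 = (-3*0)**4 = 0**4 = 0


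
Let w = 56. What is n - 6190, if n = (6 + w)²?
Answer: -2346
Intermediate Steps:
n = 3844 (n = (6 + 56)² = 62² = 3844)
n - 6190 = 3844 - 6190 = -2346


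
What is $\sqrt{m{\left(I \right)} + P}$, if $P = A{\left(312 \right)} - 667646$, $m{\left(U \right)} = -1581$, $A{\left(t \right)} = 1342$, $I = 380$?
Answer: $i \sqrt{667885} \approx 817.24 i$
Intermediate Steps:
$P = -666304$ ($P = 1342 - 667646 = -666304$)
$\sqrt{m{\left(I \right)} + P} = \sqrt{-1581 - 666304} = \sqrt{-667885} = i \sqrt{667885}$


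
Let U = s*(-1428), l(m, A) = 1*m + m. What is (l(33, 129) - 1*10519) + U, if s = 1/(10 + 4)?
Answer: -10555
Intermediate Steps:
l(m, A) = 2*m (l(m, A) = m + m = 2*m)
s = 1/14 ≈ 0.071429
U = -102 (U = (1/14)*(-1428) = -102)
(l(33, 129) - 1*10519) + U = (2*33 - 1*10519) - 102 = (66 - 10519) - 102 = -10453 - 102 = -10555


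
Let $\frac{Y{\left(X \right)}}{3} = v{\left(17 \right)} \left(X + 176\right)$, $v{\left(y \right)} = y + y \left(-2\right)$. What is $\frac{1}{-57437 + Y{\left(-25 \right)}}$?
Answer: $- \frac{1}{65138} \approx -1.5352 \cdot 10^{-5}$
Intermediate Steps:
$v{\left(y \right)} = - y$ ($v{\left(y \right)} = y - 2 y = - y$)
$Y{\left(X \right)} = -8976 - 51 X$ ($Y{\left(X \right)} = 3 \left(-1\right) 17 \left(X + 176\right) = 3 \left(- 17 \left(176 + X\right)\right) = 3 \left(-2992 - 17 X\right) = -8976 - 51 X$)
$\frac{1}{-57437 + Y{\left(-25 \right)}} = \frac{1}{-57437 - 7701} = \frac{1}{-65138} = - \frac{1}{65138}$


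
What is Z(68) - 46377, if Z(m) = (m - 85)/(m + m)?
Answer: -371017/8 ≈ -46377.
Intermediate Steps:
Z(m) = (-85 + m)/(2*m) (Z(m) = (-85 + m)/((2*m)) = (-85 + m)*(1/(2*m)) = (-85 + m)/(2*m))
Z(68) - 46377 = (½)*(-85 + 68)/68 - 46377 = (½)*(1/68)*(-17) - 46377 = -⅛ - 46377 = -371017/8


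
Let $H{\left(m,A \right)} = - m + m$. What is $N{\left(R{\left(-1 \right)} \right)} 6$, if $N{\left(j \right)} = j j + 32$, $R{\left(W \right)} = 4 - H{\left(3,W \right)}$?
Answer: $288$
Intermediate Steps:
$H{\left(m,A \right)} = 0$
$R{\left(W \right)} = 4$ ($R{\left(W \right)} = 4 - 0 = 4 + 0 = 4$)
$N{\left(j \right)} = 32 + j^{2}$ ($N{\left(j \right)} = j^{2} + 32 = 32 + j^{2}$)
$N{\left(R{\left(-1 \right)} \right)} 6 = \left(32 + 4^{2}\right) 6 = \left(32 + 16\right) 6 = 48 \cdot 6 = 288$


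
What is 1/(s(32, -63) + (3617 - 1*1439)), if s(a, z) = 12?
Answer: 1/2190 ≈ 0.00045662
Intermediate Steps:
1/(s(32, -63) + (3617 - 1*1439)) = 1/(12 + (3617 - 1*1439)) = 1/(12 + (3617 - 1439)) = 1/(12 + 2178) = 1/2190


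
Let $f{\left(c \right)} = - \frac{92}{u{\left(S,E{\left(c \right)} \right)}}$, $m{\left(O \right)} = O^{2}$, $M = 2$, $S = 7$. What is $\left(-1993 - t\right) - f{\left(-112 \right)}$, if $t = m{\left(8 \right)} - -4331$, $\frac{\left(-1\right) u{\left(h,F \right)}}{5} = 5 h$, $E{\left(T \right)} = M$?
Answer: $- \frac{1117992}{175} \approx -6388.5$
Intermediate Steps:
$E{\left(T \right)} = 2$
$u{\left(h,F \right)} = - 25 h$ ($u{\left(h,F \right)} = - 5 \cdot 5 h = - 25 h$)
$f{\left(c \right)} = \frac{92}{175}$ ($f{\left(c \right)} = - \frac{92}{\left(-25\right) 7} = - \frac{92}{-175} = \left(-92\right) \left(- \frac{1}{175}\right) = \frac{92}{175}$)
$t = 4395$ ($t = 8^{2} - -4331 = 64 + 4331 = 4395$)
$\left(-1993 - t\right) - f{\left(-112 \right)} = \left(-1993 - 4395\right) - \frac{92}{175} = -6388 - \frac{92}{175} = - \frac{1117992}{175}$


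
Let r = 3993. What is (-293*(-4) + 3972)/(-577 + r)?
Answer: 643/427 ≈ 1.5059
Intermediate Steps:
(-293*(-4) + 3972)/(-577 + r) = (-293*(-4) + 3972)/(-577 + 3993) = (1172 + 3972)/3416 = 5144*(1/3416) = 643/427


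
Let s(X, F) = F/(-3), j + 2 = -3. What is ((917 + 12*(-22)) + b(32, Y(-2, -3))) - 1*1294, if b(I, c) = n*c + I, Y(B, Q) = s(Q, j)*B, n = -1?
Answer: -1817/3 ≈ -605.67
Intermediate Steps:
j = -5 (j = -2 - 3 = -5)
s(X, F) = -F/3 (s(X, F) = F*(-⅓) = -F/3)
Y(B, Q) = 5*B/3 (Y(B, Q) = (-⅓*(-5))*B = 5*B/3)
b(I, c) = I - c (b(I, c) = -c + I = I - c)
((917 + 12*(-22)) + b(32, Y(-2, -3))) - 1*1294 = ((917 + 12*(-22)) + (32 - 5*(-2)/3)) - 1*1294 = ((917 - 264) + (32 - 1*(-10/3))) - 1294 = (653 + (32 + 10/3)) - 1294 = (653 + 106/3) - 1294 = 2065/3 - 1294 = -1817/3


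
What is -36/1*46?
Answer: -1656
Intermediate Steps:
-36/1*46 = -36*1*46 = -36*46 = -1656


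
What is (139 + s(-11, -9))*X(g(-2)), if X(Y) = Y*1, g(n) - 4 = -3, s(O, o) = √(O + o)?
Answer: 139 + 2*I*√5 ≈ 139.0 + 4.4721*I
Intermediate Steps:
g(n) = 1 (g(n) = 4 - 3 = 1)
X(Y) = Y
(139 + s(-11, -9))*X(g(-2)) = (139 + √(-11 - 9))*1 = (139 + √(-20))*1 = (139 + 2*I*√5)*1 = 139 + 2*I*√5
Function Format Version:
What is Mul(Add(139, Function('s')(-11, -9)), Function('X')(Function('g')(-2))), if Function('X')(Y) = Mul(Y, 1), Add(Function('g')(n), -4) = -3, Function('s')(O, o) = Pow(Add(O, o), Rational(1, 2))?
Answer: Add(139, Mul(2, I, Pow(5, Rational(1, 2)))) ≈ Add(139.00, Mul(4.4721, I))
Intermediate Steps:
Function('g')(n) = 1 (Function('g')(n) = Add(4, -3) = 1)
Function('X')(Y) = Y
Mul(Add(139, Function('s')(-11, -9)), Function('X')(Function('g')(-2))) = Mul(Add(139, Pow(Add(-11, -9), Rational(1, 2))), 1) = Mul(Add(139, Pow(-20, Rational(1, 2))), 1) = Mul(Add(139, Mul(2, I, Pow(5, Rational(1, 2)))), 1) = Add(139, Mul(2, I, Pow(5, Rational(1, 2))))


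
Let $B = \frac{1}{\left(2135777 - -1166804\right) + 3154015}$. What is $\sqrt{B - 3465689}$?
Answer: $\frac{i \sqrt{36119091834220263807}}{3228298} \approx 1861.6 i$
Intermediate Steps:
$B = \frac{1}{6456596}$ ($B = \frac{1}{\left(2135777 + 1166804\right) + 3154015} = \frac{1}{3302581 + 3154015} = \frac{1}{6456596} \approx 1.5488 \cdot 10^{-7}$)
$\sqrt{B - 3465689} = \sqrt{\frac{1}{6456596} - 3465689} = \sqrt{- \frac{22376553734643}{6456596}} = \frac{i \sqrt{36119091834220263807}}{3228298}$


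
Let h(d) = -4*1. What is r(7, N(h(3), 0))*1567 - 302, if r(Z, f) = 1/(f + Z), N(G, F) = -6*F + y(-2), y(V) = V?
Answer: 57/5 ≈ 11.400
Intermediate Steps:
h(d) = -4
N(G, F) = -2 - 6*F (N(G, F) = -6*F - 2 = -2 - 6*F)
r(Z, f) = 1/(Z + f)
r(7, N(h(3), 0))*1567 - 302 = 1567/(7 + (-2 - 6*0)) - 302 = 1567/(7 + (-2 + 0)) - 302 = 1567/(7 - 2) - 302 = 1567/5 - 302 = 57/5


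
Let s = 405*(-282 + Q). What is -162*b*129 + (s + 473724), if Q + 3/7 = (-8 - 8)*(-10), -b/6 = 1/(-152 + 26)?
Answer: 2962017/7 ≈ 4.2315e+5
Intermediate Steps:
b = 1/21 (b = -6/(-152 + 26) = -6/(-126) = -6*(-1/126) = 1/21 ≈ 0.047619)
Q = 1117/7 (Q = -3/7 + (-8 - 8)*(-10) = -3/7 - 16*(-10) = -3/7 + 160 = 1117/7 ≈ 159.57)
s = -347085/7 (s = 405*(-282 + 1117/7) = 405*(-857/7) = -347085/7 ≈ -49584.)
-162*b*129 + (s + 473724) = -162*1/21*129 + (-347085/7 + 473724) = -54/7*129 + 2968983/7 = -6966/7 + 2968983/7 = 2962017/7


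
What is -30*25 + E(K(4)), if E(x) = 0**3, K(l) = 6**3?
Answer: -750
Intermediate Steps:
K(l) = 216
E(x) = 0
-30*25 + E(K(4)) = -30*25 + 0 = -750 + 0 = -750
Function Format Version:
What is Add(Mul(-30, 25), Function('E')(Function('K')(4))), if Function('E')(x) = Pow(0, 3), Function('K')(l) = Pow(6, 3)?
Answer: -750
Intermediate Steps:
Function('K')(l) = 216
Function('E')(x) = 0
Add(Mul(-30, 25), Function('E')(Function('K')(4))) = Add(Mul(-30, 25), 0) = Add(-750, 0) = -750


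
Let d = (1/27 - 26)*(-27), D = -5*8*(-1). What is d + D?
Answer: 741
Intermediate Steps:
D = 40 (D = -40*(-1) = 40)
d = 701 (d = (1/27 - 26)*(-27) = -701/27*(-27) = 701)
d + D = 701 + 40 = 741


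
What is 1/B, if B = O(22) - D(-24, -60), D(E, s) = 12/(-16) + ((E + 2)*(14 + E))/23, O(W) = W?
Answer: 92/1213 ≈ 0.075845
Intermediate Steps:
D(E, s) = -3/4 + (2 + E)*(14 + E)/23 (D(E, s) = 12*(-1/16) + ((2 + E)*(14 + E))*(1/23) = -3/4 + (2 + E)*(14 + E)/23)
B = 1213/92 (B = 22 - (43/92 + (1/23)*(-24)**2 + (16/23)*(-24)) = 22 - (43/92 + (1/23)*576 - 384/23) = 22 - (43/92 + 576/23 - 384/23) = 22 - 1*811/92 = 22 - 811/92 = 1213/92 ≈ 13.185)
1/B = 1/(1213/92) = 92/1213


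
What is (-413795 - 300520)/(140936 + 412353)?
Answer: -714315/553289 ≈ -1.2910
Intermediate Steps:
(-413795 - 300520)/(140936 + 412353) = -714315/553289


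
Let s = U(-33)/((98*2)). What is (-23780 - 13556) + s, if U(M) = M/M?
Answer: -7317855/196 ≈ -37336.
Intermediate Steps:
U(M) = 1
s = 1/196 (s = 1/(98*2) = 1/196 ≈ 0.0051020)
(-23780 - 13556) + s = (-23780 - 13556) + 1/196 = -37336 + 1/196 = -7317855/196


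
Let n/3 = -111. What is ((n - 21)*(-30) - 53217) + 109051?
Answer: 66454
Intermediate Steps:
n = -333 (n = 3*(-111) = -333)
((n - 21)*(-30) - 53217) + 109051 = ((-333 - 21)*(-30) - 53217) + 109051 = (-354*(-30) - 53217) + 109051 = (10620 - 53217) + 109051 = -42597 + 109051 = 66454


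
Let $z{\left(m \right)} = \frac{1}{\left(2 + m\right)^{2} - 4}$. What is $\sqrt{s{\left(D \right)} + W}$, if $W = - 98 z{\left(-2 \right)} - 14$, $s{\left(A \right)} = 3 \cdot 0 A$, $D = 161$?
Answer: $\frac{\sqrt{42}}{2} \approx 3.2404$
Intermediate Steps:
$s{\left(A \right)} = 0$ ($s{\left(A \right)} = 0 A = 0$)
$z{\left(m \right)} = \frac{1}{-4 + \left(2 + m\right)^{2}}$
$W = \frac{21}{2}$ ($W = - 98 \frac{1}{\left(-2\right) \left(4 - 2\right)} - 14 = - 98 \left(- \frac{1}{2 \cdot 2}\right) - 14 = - 98 \left(\left(- \frac{1}{2}\right) \frac{1}{2}\right) - 14 = \left(-98\right) \left(- \frac{1}{4}\right) - 14 = \frac{49}{2} - 14 = \frac{21}{2} \approx 10.5$)
$\sqrt{s{\left(D \right)} + W} = \sqrt{0 + \frac{21}{2}} = \sqrt{\frac{21}{2}} = \frac{\sqrt{42}}{2}$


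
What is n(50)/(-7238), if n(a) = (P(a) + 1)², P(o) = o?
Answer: -2601/7238 ≈ -0.35935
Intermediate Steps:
n(a) = (1 + a)² (n(a) = (a + 1)² = (1 + a)²)
n(50)/(-7238) = (1 + 50)²/(-7238) = 51²*(-1/7238) = 2601*(-1/7238) = -2601/7238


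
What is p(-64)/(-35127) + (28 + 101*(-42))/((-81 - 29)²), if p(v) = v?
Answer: -73625389/212518350 ≈ -0.34644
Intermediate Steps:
p(-64)/(-35127) + (28 + 101*(-42))/((-81 - 29)²) = -64/(-35127) + (28 + 101*(-42))/((-81 - 29)²) = -64*(-1/35127) + (28 - 4242)/((-110)²) = 64/35127 - 4214/12100 = 64/35127 - 4214*1/12100 = 64/35127 - 2107/6050 = -73625389/212518350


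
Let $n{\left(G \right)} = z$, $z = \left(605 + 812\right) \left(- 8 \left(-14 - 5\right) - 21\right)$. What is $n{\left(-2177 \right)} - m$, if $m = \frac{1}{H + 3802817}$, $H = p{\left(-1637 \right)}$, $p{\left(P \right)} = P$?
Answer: $\frac{705601639859}{3801180} \approx 1.8563 \cdot 10^{5}$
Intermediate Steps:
$H = -1637$
$z = 185627$ ($z = 1417 \left(\left(-8\right) \left(-19\right) - 21\right) = 1417 \left(152 - 21\right) = 1417 \cdot 131 = 185627$)
$n{\left(G \right)} = 185627$
$m = \frac{1}{3801180}$ ($m = \frac{1}{-1637 + 3802817} = \frac{1}{3801180} \approx 2.6308 \cdot 10^{-7}$)
$n{\left(-2177 \right)} - m = 185627 - \frac{1}{3801180} = \frac{705601639859}{3801180}$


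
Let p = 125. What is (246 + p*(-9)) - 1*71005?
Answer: -71884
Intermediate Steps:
(246 + p*(-9)) - 1*71005 = (246 + 125*(-9)) - 1*71005 = (246 - 1125) - 71005 = -879 - 71005 = -71884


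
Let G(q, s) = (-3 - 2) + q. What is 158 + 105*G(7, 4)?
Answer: 368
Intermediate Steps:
G(q, s) = -5 + q
158 + 105*G(7, 4) = 158 + 105*(-5 + 7) = 158 + 105*2 = 158 + 210 = 368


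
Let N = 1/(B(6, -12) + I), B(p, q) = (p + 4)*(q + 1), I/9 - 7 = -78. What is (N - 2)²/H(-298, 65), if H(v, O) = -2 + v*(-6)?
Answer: 2247001/1001947786 ≈ 0.0022426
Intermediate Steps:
I = -639 (I = 63 + 9*(-78) = 63 - 702 = -639)
B(p, q) = (1 + q)*(4 + p) (B(p, q) = (4 + p)*(1 + q) = (1 + q)*(4 + p))
H(v, O) = -2 - 6*v
N = -1/749 (N = 1/((4 + 6 + 4*(-12) + 6*(-12)) - 639) = 1/((4 + 6 - 48 - 72) - 639) = 1/(-110 - 639) = 1/(-749) = -1/749 ≈ -0.0013351)
(N - 2)²/H(-298, 65) = (-1/749 - 2)²/(-2 - 6*(-298)) = (-1499/749)²/(-2 + 1788) = (2247001/561001)/1786 = (2247001/561001)*(1/1786) = 2247001/1001947786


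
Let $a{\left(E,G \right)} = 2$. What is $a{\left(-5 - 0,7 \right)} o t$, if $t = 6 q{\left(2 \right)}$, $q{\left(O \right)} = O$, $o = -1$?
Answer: $-24$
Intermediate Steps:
$t = 12$ ($t = 6 \cdot 2 = 12$)
$a{\left(-5 - 0,7 \right)} o t = 2 \left(-1\right) 12 = \left(-2\right) 12 = -24$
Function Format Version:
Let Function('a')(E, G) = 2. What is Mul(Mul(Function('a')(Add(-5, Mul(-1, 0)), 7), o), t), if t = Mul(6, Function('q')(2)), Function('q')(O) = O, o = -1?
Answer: -24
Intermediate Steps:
t = 12 (t = Mul(6, 2) = 12)
Mul(Mul(Function('a')(Add(-5, Mul(-1, 0)), 7), o), t) = Mul(Mul(2, -1), 12) = Mul(-2, 12) = -24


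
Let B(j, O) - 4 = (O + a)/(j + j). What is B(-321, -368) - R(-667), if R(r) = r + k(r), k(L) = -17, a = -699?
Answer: 442763/642 ≈ 689.66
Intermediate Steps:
B(j, O) = 4 + (-699 + O)/(2*j) (B(j, O) = 4 + (O - 699)/(j + j) = 4 + (-699 + O)/((2*j)) = 4 + (-699 + O)*(1/(2*j)) = 4 + (-699 + O)/(2*j))
R(r) = -17 + r (R(r) = r - 17 = -17 + r)
B(-321, -368) - R(-667) = (½)*(-699 - 368 + 8*(-321))/(-321) - (-17 - 667) = (½)*(-1/321)*(-699 - 368 - 2568) - 1*(-684) = (½)*(-1/321)*(-3635) + 684 = 3635/642 + 684 = 442763/642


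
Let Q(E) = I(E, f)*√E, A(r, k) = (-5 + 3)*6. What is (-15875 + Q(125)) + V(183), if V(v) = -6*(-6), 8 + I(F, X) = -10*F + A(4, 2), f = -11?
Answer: -15839 - 6350*√5 ≈ -30038.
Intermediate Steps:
A(r, k) = -12 (A(r, k) = -2*6 = -12)
I(F, X) = -20 - 10*F (I(F, X) = -8 + (-10*F - 12) = -8 + (-12 - 10*F) = -20 - 10*F)
Q(E) = √E*(-20 - 10*E) (Q(E) = (-20 - 10*E)*√E = √E*(-20 - 10*E))
V(v) = 36
(-15875 + Q(125)) + V(183) = (-15875 + 10*√125*(-2 - 1*125)) + 36 = (-15875 + 10*(5*√5)*(-2 - 125)) + 36 = (-15875 + 10*(5*√5)*(-127)) + 36 = (-15875 - 6350*√5) + 36 = -15839 - 6350*√5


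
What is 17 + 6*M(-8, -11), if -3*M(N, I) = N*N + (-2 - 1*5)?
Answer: -97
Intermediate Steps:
M(N, I) = 7/3 - N²/3 (M(N, I) = -(N*N + (-2 - 1*5))/3 = -(N² + (-2 - 5))/3 = -(N² - 7)/3 = -(-7 + N²)/3 = 7/3 - N²/3)
17 + 6*M(-8, -11) = 17 + 6*(7/3 - ⅓*(-8)²) = 17 + 6*(7/3 - ⅓*64) = 17 + 6*(7/3 - 64/3) = 17 + 6*(-19) = 17 - 114 = -97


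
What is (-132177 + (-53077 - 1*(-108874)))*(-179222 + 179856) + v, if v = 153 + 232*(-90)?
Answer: -48445647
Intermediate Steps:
v = -20727 (v = 153 - 20880 = -20727)
(-132177 + (-53077 - 1*(-108874)))*(-179222 + 179856) + v = (-132177 + (-53077 - 1*(-108874)))*(-179222 + 179856) - 20727 = (-132177 + (-53077 + 108874))*634 - 20727 = (-132177 + 55797)*634 - 20727 = -76380*634 - 20727 = -48424920 - 20727 = -48445647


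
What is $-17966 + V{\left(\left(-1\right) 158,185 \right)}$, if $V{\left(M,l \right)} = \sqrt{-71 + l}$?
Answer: $-17966 + \sqrt{114} \approx -17955.0$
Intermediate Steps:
$-17966 + V{\left(\left(-1\right) 158,185 \right)} = -17966 + \sqrt{-71 + 185} = -17966 + \sqrt{114}$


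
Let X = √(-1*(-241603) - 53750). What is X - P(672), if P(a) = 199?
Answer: -199 + √187853 ≈ 234.42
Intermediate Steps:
X = √187853 (X = √(241603 - 53750) = √187853 ≈ 433.42)
X - P(672) = √187853 - 1*199 = √187853 - 199 = -199 + √187853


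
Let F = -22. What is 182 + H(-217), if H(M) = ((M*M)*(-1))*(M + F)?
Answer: 11254453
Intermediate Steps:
H(M) = -M²*(-22 + M) (H(M) = ((M*M)*(-1))*(M - 22) = (M²*(-1))*(-22 + M) = (-M²)*(-22 + M) = -M²*(-22 + M))
182 + H(-217) = 182 + (-217)²*(22 - 1*(-217)) = 182 + 47089*(22 + 217) = 182 + 47089*239 = 182 + 11254271 = 11254453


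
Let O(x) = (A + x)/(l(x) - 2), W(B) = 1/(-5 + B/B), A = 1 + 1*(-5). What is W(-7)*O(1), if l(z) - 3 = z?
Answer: 3/8 ≈ 0.37500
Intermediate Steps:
l(z) = 3 + z
A = -4 (A = 1 - 5 = -4)
W(B) = -¼ (W(B) = 1/(-5 + 1) = 1/(-4) = -¼)
O(x) = (-4 + x)/(1 + x) (O(x) = (-4 + x)/((3 + x) - 2) = (-4 + x)/(1 + x))
W(-7)*O(1) = -(-4 + 1)/(4*(1 + 1)) = -(-3)/(4*2) = -(-3)/8 = -¼*(-3/2) = 3/8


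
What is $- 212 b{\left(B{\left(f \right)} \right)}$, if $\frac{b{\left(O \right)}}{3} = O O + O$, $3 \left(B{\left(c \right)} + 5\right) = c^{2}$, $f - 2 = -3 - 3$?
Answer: $- \frac{848}{3} \approx -282.67$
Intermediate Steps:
$f = -4$ ($f = 2 - 6 = -4$)
$B{\left(c \right)} = -5 + \frac{c^{2}}{3}$
$b{\left(O \right)} = 3 O + 3 O^{2}$ ($b{\left(O \right)} = 3 \left(O O + O\right) = 3 \left(O^{2} + O\right) = 3 \left(O + O^{2}\right) = 3 O + 3 O^{2}$)
$- 212 b{\left(B{\left(f \right)} \right)} = - 212 \cdot 3 \left(-5 + \frac{\left(-4\right)^{2}}{3}\right) \left(1 - \left(5 - \frac{\left(-4\right)^{2}}{3}\right)\right) = - 212 \cdot 3 \left(-5 + \frac{1}{3} \cdot 16\right) \left(1 + \left(-5 + \frac{1}{3} \cdot 16\right)\right) = - 212 \cdot 3 \left(-5 + \frac{16}{3}\right) \left(1 + \left(-5 + \frac{16}{3}\right)\right) = - 212 \cdot 3 \cdot \frac{1}{3} \left(1 + \frac{1}{3}\right) = - 212 \cdot 3 \cdot \frac{1}{3} \cdot \frac{4}{3} = \left(-212\right) \frac{4}{3} = - \frac{848}{3}$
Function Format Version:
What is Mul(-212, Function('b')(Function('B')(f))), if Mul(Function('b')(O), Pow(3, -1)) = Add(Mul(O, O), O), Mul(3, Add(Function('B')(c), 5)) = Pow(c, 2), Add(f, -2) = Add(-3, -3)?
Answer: Rational(-848, 3) ≈ -282.67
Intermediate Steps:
f = -4 (f = Add(2, Add(-3, -3)) = Add(2, -6) = -4)
Function('B')(c) = Add(-5, Mul(Rational(1, 3), Pow(c, 2)))
Function('b')(O) = Add(Mul(3, O), Mul(3, Pow(O, 2))) (Function('b')(O) = Mul(3, Add(Mul(O, O), O)) = Mul(3, Add(Pow(O, 2), O)) = Mul(3, Add(O, Pow(O, 2))) = Add(Mul(3, O), Mul(3, Pow(O, 2))))
Mul(-212, Function('b')(Function('B')(f))) = Mul(-212, Mul(3, Add(-5, Mul(Rational(1, 3), Pow(-4, 2))), Add(1, Add(-5, Mul(Rational(1, 3), Pow(-4, 2)))))) = Mul(-212, Mul(3, Add(-5, Mul(Rational(1, 3), 16)), Add(1, Add(-5, Mul(Rational(1, 3), 16))))) = Mul(-212, Mul(3, Add(-5, Rational(16, 3)), Add(1, Add(-5, Rational(16, 3))))) = Mul(-212, Mul(3, Rational(1, 3), Add(1, Rational(1, 3)))) = Mul(-212, Mul(3, Rational(1, 3), Rational(4, 3))) = Mul(-212, Rational(4, 3)) = Rational(-848, 3)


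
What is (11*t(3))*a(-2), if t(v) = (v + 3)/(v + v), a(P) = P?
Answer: -22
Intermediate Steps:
t(v) = (3 + v)/(2*v) (t(v) = (3 + v)/((2*v)) = (3 + v)*(1/(2*v)) = (3 + v)/(2*v))
(11*t(3))*a(-2) = (11*((½)*(3 + 3)/3))*(-2) = (11*((½)*(⅓)*6))*(-2) = (11*1)*(-2) = 11*(-2) = -22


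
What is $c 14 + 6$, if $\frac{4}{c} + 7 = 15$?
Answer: $13$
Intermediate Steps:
$c = \frac{1}{2}$ ($c = \frac{4}{-7 + 15} = \frac{4}{8} = 4 \cdot \frac{1}{8} = \frac{1}{2} \approx 0.5$)
$c 14 + 6 = \frac{1}{2} \cdot 14 + 6 = 7 + 6 = 13$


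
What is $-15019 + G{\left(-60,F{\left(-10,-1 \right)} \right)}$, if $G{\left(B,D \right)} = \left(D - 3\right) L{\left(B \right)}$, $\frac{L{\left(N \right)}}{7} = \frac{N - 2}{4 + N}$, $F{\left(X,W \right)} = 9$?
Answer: $- \frac{29945}{2} \approx -14973.0$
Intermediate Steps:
$L{\left(N \right)} = \frac{7 \left(-2 + N\right)}{4 + N}$ ($L{\left(N \right)} = 7 \frac{N - 2}{4 + N} = 7 \frac{-2 + N}{4 + N} = \frac{7 \left(-2 + N\right)}{4 + N}$)
$G{\left(B,D \right)} = \frac{7 \left(-3 + D\right) \left(-2 + B\right)}{4 + B}$ ($G{\left(B,D \right)} = \left(D - 3\right) \frac{7 \left(-2 + B\right)}{4 + B} = \left(-3 + D\right) \frac{7 \left(-2 + B\right)}{4 + B} = \frac{7 \left(-3 + D\right) \left(-2 + B\right)}{4 + B}$)
$-15019 + G{\left(-60,F{\left(-10,-1 \right)} \right)} = -15019 + \frac{7 \left(-3 + 9\right) \left(-2 - 60\right)}{4 - 60} = -15019 + 7 \frac{1}{-56} \cdot 6 \left(-62\right) = -15019 + 7 \left(- \frac{1}{56}\right) 6 \left(-62\right) = -15019 + \frac{93}{2} = - \frac{29945}{2}$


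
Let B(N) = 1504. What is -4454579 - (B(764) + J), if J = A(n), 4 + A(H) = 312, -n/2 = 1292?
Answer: -4456391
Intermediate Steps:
n = -2584 (n = -2*1292 = -2584)
A(H) = 308 (A(H) = -4 + 312 = 308)
J = 308
-4454579 - (B(764) + J) = -4454579 - (1504 + 308) = -4454579 - 1*1812 = -4454579 - 1812 = -4456391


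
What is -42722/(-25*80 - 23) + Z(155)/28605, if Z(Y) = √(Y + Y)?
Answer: 42722/2023 + √310/28605 ≈ 21.119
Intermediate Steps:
Z(Y) = √2*√Y (Z(Y) = √(2*Y) = √2*√Y)
-42722/(-25*80 - 23) + Z(155)/28605 = -42722/(-25*80 - 23) + (√2*√155)/28605 = -42722/(-2000 - 23) + √310*(1/28605) = -42722/(-2023) + √310/28605 = -42722*(-1/2023) + √310/28605 = 42722/2023 + √310/28605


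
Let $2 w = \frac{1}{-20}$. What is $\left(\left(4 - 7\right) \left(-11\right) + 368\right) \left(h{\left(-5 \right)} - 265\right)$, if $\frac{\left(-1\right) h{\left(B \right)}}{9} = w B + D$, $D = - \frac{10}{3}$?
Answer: $- \frac{757489}{8} \approx -94686.0$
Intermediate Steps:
$D = - \frac{10}{3}$ ($D = \left(-10\right) \frac{1}{3} = - \frac{10}{3} \approx -3.3333$)
$w = - \frac{1}{40}$ ($w = \frac{1}{2 \left(-20\right)} = \frac{1}{2} \left(- \frac{1}{20}\right) = - \frac{1}{40} \approx -0.025$)
$h{\left(B \right)} = 30 + \frac{9 B}{40}$ ($h{\left(B \right)} = - 9 \left(- \frac{B}{40} - \frac{10}{3}\right) = - 9 \left(- \frac{10}{3} - \frac{B}{40}\right) = 30 + \frac{9 B}{40}$)
$\left(\left(4 - 7\right) \left(-11\right) + 368\right) \left(h{\left(-5 \right)} - 265\right) = \left(\left(4 - 7\right) \left(-11\right) + 368\right) \left(\left(30 + \frac{9}{40} \left(-5\right)\right) - 265\right) = \left(\left(-3\right) \left(-11\right) + 368\right) \left(\left(30 - \frac{9}{8}\right) - 265\right) = \left(33 + 368\right) \left(\frac{231}{8} - 265\right) = 401 \left(- \frac{1889}{8}\right) = - \frac{757489}{8}$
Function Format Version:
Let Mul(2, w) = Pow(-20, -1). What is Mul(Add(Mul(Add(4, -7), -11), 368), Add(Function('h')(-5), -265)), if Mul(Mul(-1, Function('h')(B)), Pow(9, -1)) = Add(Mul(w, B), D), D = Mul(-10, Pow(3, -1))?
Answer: Rational(-757489, 8) ≈ -94686.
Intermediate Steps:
D = Rational(-10, 3) (D = Mul(-10, Rational(1, 3)) = Rational(-10, 3) ≈ -3.3333)
w = Rational(-1, 40) (w = Mul(Rational(1, 2), Pow(-20, -1)) = Mul(Rational(1, 2), Rational(-1, 20)) = Rational(-1, 40) ≈ -0.025000)
Function('h')(B) = Add(30, Mul(Rational(9, 40), B)) (Function('h')(B) = Mul(-9, Add(Mul(Rational(-1, 40), B), Rational(-10, 3))) = Mul(-9, Add(Rational(-10, 3), Mul(Rational(-1, 40), B))) = Add(30, Mul(Rational(9, 40), B)))
Mul(Add(Mul(Add(4, -7), -11), 368), Add(Function('h')(-5), -265)) = Mul(Add(Mul(Add(4, -7), -11), 368), Add(Add(30, Mul(Rational(9, 40), -5)), -265)) = Mul(Add(Mul(-3, -11), 368), Add(Add(30, Rational(-9, 8)), -265)) = Mul(Add(33, 368), Add(Rational(231, 8), -265)) = Mul(401, Rational(-1889, 8)) = Rational(-757489, 8)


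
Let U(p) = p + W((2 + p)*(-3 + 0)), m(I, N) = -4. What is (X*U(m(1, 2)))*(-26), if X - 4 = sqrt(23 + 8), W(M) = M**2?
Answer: -3328 - 832*sqrt(31) ≈ -7960.4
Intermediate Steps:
U(p) = p + (-6 - 3*p)**2 (U(p) = p + ((2 + p)*(-3 + 0))**2 = p + ((2 + p)*(-3))**2 = p + (-6 - 3*p)**2)
X = 4 + sqrt(31) (X = 4 + sqrt(23 + 8) = 4 + sqrt(31) ≈ 9.5678)
(X*U(m(1, 2)))*(-26) = ((4 + sqrt(31))*(-4 + 9*(2 - 4)**2))*(-26) = ((4 + sqrt(31))*(-4 + 9*(-2)**2))*(-26) = ((4 + sqrt(31))*(-4 + 9*4))*(-26) = ((4 + sqrt(31))*(-4 + 36))*(-26) = ((4 + sqrt(31))*32)*(-26) = (128 + 32*sqrt(31))*(-26) = -3328 - 832*sqrt(31)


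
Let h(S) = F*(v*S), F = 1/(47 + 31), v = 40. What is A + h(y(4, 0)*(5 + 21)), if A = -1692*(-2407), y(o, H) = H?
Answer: 4072644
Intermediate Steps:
F = 1/78 ≈ 0.012821
A = 4072644
h(S) = 20*S/39 (h(S) = (40*S)/78 = 20*S/39)
A + h(y(4, 0)*(5 + 21)) = 4072644 + 20*(0*(5 + 21))/39 = 4072644 + 20*(0*26)/39 = 4072644 + (20/39)*0 = 4072644 + 0 = 4072644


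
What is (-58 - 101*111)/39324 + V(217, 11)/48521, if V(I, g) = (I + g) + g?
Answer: -537384713/1908039804 ≈ -0.28164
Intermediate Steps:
V(I, g) = I + 2*g
(-58 - 101*111)/39324 + V(217, 11)/48521 = (-58 - 101*111)/39324 + (217 + 2*11)/48521 = (-58 - 11211)*(1/39324) + (217 + 22)*(1/48521) = -11269*1/39324 + 239*(1/48521) = -11269/39324 + 239/48521 = -537384713/1908039804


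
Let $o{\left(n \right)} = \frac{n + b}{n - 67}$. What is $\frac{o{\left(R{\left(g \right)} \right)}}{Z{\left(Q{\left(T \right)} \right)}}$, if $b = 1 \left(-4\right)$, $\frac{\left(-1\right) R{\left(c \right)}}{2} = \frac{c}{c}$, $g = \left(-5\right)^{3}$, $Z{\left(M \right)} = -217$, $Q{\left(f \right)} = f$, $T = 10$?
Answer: $- \frac{2}{4991} \approx -0.00040072$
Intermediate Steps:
$g = -125$
$R{\left(c \right)} = -2$ ($R{\left(c \right)} = - 2 \frac{c}{c} = \left(-2\right) 1 = -2$)
$b = -4$
$o{\left(n \right)} = \frac{-4 + n}{-67 + n}$ ($o{\left(n \right)} = \frac{n - 4}{n - 67} = \frac{-4 + n}{-67 + n}$)
$\frac{o{\left(R{\left(g \right)} \right)}}{Z{\left(Q{\left(T \right)} \right)}} = \frac{\frac{1}{-67 - 2} \left(-4 - 2\right)}{-217} = \frac{1}{-69} \left(-6\right) \left(- \frac{1}{217}\right) = \left(- \frac{1}{69}\right) \left(-6\right) \left(- \frac{1}{217}\right) = \frac{2}{23} \left(- \frac{1}{217}\right) = - \frac{2}{4991}$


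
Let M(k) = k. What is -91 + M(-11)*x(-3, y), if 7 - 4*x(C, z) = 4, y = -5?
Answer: -397/4 ≈ -99.250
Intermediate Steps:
x(C, z) = 3/4 (x(C, z) = 7/4 - 1/4*4 = 7/4 - 1 = 3/4)
-91 + M(-11)*x(-3, y) = -91 - 11*3/4 = -91 - 33/4 = -397/4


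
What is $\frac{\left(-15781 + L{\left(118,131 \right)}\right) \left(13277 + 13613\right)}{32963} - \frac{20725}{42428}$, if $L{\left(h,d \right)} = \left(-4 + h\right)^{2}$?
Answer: $- \frac{3178058800375}{1398554164} \approx -2272.4$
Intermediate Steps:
$\frac{\left(-15781 + L{\left(118,131 \right)}\right) \left(13277 + 13613\right)}{32963} - \frac{20725}{42428} = \frac{\left(-15781 + \left(-4 + 118\right)^{2}\right) \left(13277 + 13613\right)}{32963} - \frac{20725}{42428} = \left(-15781 + 114^{2}\right) 26890 \cdot \frac{1}{32963} - \frac{20725}{42428} = \left(-15781 + 12996\right) 26890 \cdot \frac{1}{32963} - \frac{20725}{42428} = \left(-2785\right) 26890 \cdot \frac{1}{32963} - \frac{20725}{42428} = \left(-74888650\right) \frac{1}{32963} - \frac{20725}{42428} = - \frac{74888650}{32963} - \frac{20725}{42428} = - \frac{3178058800375}{1398554164}$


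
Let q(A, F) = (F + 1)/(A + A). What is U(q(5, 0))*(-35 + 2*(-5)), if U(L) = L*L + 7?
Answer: -6309/20 ≈ -315.45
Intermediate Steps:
q(A, F) = (1 + F)/(2*A) (q(A, F) = (1 + F)/((2*A)) = (1 + F)*(1/(2*A)) = (1 + F)/(2*A))
U(L) = 7 + L² (U(L) = L² + 7 = 7 + L²)
U(q(5, 0))*(-35 + 2*(-5)) = (7 + ((½)*(1 + 0)/5)²)*(-35 + 2*(-5)) = (7 + ((½)*(⅕)*1)²)*(-35 - 10) = (7 + (⅒)²)*(-45) = (7 + 1/100)*(-45) = (701/100)*(-45) = -6309/20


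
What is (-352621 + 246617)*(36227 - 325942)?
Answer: 30710948860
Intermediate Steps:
(-352621 + 246617)*(36227 - 325942) = -106004*(-289715) = 30710948860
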